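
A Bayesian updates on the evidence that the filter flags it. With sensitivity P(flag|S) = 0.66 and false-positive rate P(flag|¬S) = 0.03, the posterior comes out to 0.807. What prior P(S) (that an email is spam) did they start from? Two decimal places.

Bayes' rule in odds form gives O(S|E) = O(S)·[P(E|S)/P(E|¬S)], hence O(S) = O(S|E)/LR.
Posterior odds = 0.807/(1−0.807) = 4.1813. LR = 0.66/0.03 = 22.0000.
Prior odds = 4.1813/22.0000 = 0.1901, so P(S) = 0.1901/(1+0.1901) ≈ 0.16.

P(S) = 0.16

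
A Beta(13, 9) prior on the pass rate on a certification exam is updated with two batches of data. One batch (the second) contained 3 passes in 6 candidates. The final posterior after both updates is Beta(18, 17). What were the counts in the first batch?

2 passes and 5 failures

Sequential conjugate updates are equivalent to a single update on the pooled data, so total successes = posterior α − prior α and total failures = posterior β − prior β.
Total across both batches: 18−13=5 passes, 17−9=8 failures.
Subtract the second batch: 5−3=2 passes and 8−3=5 failures.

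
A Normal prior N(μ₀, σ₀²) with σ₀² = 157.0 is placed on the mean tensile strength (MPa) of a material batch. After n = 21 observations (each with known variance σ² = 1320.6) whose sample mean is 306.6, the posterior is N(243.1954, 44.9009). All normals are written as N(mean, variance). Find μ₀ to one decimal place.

μ₀ = 84.9

With known observation variance, the Normal–Normal posterior has precision τ_n = τ₀ + n/σ² and mean μ_n = (τ₀μ₀ + (n/σ²)x̄)/τ_n.
Here τ₀ = 1/157.0 = 0.006369 and τ_data = 21/1320.6 = 0.015902, so τ_n = 0.022271.
Rearranging for μ₀: μ₀ = (μ_n·τ_n − τ_data·x̄)/τ₀ = (243.1954·0.022271 − 0.015902·306.6) / 0.006369 = 0.540652/0.006369 ≈ 84.9.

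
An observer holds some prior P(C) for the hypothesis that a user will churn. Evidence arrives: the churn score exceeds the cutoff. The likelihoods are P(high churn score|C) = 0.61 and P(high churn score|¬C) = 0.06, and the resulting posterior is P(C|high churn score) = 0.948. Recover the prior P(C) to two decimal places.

Bayes' rule in odds form gives O(C|E) = O(C)·[P(E|C)/P(E|¬C)], hence O(C) = O(C|E)/LR.
Posterior odds = 0.948/(1−0.948) = 18.2308. LR = 0.61/0.06 = 10.1667.
Prior odds = 18.2308/10.1667 = 1.7932, so P(C) = 1.7932/(1+1.7932) ≈ 0.64.

P(C) = 0.64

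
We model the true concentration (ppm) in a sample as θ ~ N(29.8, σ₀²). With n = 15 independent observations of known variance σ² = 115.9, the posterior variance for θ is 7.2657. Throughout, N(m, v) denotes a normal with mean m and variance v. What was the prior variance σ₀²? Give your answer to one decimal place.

σ₀² = 121.8

Posterior precision equals prior precision plus data precision: 1/σ_n² = 1/σ₀² + n/σ².
So 1/σ₀² = 1/7.2657 − 15/115.9 = 0.137633 − 0.129422 = 0.008211.
Hence σ₀² = 1/0.008211 ≈ 121.8.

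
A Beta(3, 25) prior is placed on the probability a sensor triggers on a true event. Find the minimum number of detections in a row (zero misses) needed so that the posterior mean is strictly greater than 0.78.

After k detections and 0 misses the posterior is Beta(3+k, 25), with mean (3+k)/(3+25+k).
Set (3+k)/(28+k) > 0.78 and solve: k > (0.78·28 − 3)/(1 − 0.78) = 85.636.
The smallest integer exceeding 85.636 is 86, and checking k=86: (89)/(114) = 0.7807 > 0.78.

k = 86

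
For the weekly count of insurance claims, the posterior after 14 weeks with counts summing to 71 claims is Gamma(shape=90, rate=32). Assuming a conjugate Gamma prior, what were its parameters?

A Gamma(α, β) prior (rate parametrization) on a Poisson rate with n observations summing to S gives posterior Gamma(α+S, β+n).
So α = 90 − 71 = 19 and β = 32 − 14 = 18.

Gamma(shape=19, rate=18)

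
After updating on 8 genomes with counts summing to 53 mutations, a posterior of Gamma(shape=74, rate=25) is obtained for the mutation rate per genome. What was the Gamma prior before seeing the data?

A Gamma(α, β) prior (rate parametrization) on a Poisson rate with n observations summing to S gives posterior Gamma(α+S, β+n).
So α = 74 − 53 = 21 and β = 25 − 8 = 17.

Gamma(shape=21, rate=17)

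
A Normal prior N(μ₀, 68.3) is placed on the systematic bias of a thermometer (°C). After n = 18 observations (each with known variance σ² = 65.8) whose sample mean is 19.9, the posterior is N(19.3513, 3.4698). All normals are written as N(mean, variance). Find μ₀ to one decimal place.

μ₀ = 9.1

With known observation variance, the Normal–Normal posterior has precision τ_n = τ₀ + n/σ² and mean μ_n = (τ₀μ₀ + (n/σ²)x̄)/τ_n.
Here τ₀ = 1/68.3 = 0.014641 and τ_data = 18/65.8 = 0.273556, so τ_n = 0.288197.
Rearranging for μ₀: μ₀ = (μ_n·τ_n − τ_data·x̄)/τ₀ = (19.3513·0.288197 − 0.273556·19.9) / 0.014641 = 0.133222/0.014641 ≈ 9.1.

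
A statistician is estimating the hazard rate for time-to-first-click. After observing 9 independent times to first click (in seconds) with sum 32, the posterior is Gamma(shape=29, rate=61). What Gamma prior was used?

For an exponential likelihood with a Gamma(α, β) prior on the rate, n observations with total T give posterior Gamma(α+n, β+T).
So α = 29 − 9 = 20 and β = 61 − 32 = 29.

Gamma(shape=20, rate=29)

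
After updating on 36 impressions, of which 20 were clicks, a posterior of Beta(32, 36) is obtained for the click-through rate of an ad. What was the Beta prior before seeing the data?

Beta(12, 20)

A Beta(a, b) prior with s successes and f failures in binomial data gives a Beta(a+s, b+f) posterior.
Subtract the data counts: 32−20=12, 36−16=20.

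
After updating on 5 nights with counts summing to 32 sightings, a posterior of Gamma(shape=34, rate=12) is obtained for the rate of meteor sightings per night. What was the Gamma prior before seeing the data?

Gamma(shape=2, rate=7)

A Gamma(α, β) prior (rate parametrization) on a Poisson rate with n observations summing to S gives posterior Gamma(α+S, β+n).
So α = 34 − 32 = 2 and β = 12 − 5 = 7.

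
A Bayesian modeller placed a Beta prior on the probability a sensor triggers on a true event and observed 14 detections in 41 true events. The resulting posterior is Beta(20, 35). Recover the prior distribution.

Beta(6, 8)

Under Beta–binomial conjugacy the posterior parameters are (a+s, b+f).
Subtract the data counts: 20−14=6, 35−27=8.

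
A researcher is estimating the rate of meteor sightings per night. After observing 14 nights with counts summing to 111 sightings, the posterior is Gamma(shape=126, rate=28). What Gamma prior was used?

A Gamma(α, β) prior (rate parametrization) on a Poisson rate with n observations summing to S gives posterior Gamma(α+S, β+n).
So α = 126 − 111 = 15 and β = 28 − 14 = 14.

Gamma(shape=15, rate=14)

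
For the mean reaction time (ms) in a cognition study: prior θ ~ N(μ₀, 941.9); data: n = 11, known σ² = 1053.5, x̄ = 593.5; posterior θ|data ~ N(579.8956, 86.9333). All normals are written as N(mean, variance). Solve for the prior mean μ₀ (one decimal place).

With known observation variance, the Normal–Normal posterior has precision τ_n = τ₀ + n/σ² and mean μ_n = (τ₀μ₀ + (n/σ²)x̄)/τ_n.
Here τ₀ = 1/941.9 = 0.001062 and τ_data = 11/1053.5 = 0.010441, so τ_n = 0.011503.
Rearranging for μ₀: μ₀ = (μ_n·τ_n − τ_data·x̄)/τ₀ = (579.8956·0.011503 − 0.010441·593.5) / 0.001062 = 0.473806/0.001062 ≈ 446.1.

μ₀ = 446.1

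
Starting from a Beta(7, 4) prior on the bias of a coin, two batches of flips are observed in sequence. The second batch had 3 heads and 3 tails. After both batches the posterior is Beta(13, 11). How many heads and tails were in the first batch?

Because Beta–binomial updating is additive in the counts, the combined data contributed (α_post−α_prior, β_post−β_prior) successes and failures.
Total across both batches: 13−7=6 heads, 11−4=7 tails.
Subtract the second batch: 6−3=3 heads and 7−3=4 tails.

3 heads and 4 tails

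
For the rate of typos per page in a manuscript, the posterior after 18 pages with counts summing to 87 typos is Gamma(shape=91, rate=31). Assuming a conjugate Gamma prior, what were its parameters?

Gamma–Poisson conjugacy: posterior shape = α + Σxᵢ, posterior rate = β + n.
So α = 91 − 87 = 4 and β = 31 − 18 = 13.

Gamma(shape=4, rate=13)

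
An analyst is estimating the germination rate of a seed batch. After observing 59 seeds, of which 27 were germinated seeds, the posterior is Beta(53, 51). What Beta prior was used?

A Beta(a, b) prior with s successes and f failures in binomial data gives a Beta(a+s, b+f) posterior.
Subtract the data counts: 53−27=26, 51−32=19.

Beta(26, 19)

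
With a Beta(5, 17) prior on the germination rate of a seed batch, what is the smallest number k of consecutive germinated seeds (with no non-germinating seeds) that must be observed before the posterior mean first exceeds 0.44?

k = 9

After k germinated seeds and 0 non-germinating seeds the posterior is Beta(5+k, 17), with mean (5+k)/(5+17+k).
Set (5+k)/(22+k) > 0.44 and solve: k > (0.44·22 − 5)/(1 − 0.44) = 8.357.
The smallest integer exceeding 8.357 is 9, and checking k=9: (14)/(31) = 0.4516 > 0.44.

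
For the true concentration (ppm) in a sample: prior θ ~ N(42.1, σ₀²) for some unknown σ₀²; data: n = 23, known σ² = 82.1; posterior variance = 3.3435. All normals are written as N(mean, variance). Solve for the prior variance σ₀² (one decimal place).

σ₀² = 52.8

Posterior precision equals prior precision plus data precision: 1/σ_n² = 1/σ₀² + n/σ².
So 1/σ₀² = 1/3.3435 − 23/82.1 = 0.299088 − 0.280146 = 0.018942.
Hence σ₀² = 1/0.018942 ≈ 52.8.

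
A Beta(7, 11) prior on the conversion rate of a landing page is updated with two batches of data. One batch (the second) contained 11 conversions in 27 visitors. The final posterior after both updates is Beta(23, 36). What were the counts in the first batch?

5 conversions and 9 bounces

Because Beta–binomial updating is additive in the counts, the combined data contributed (α_post−α_prior, β_post−β_prior) successes and failures.
Total across both batches: 23−7=16 conversions, 36−11=25 bounces.
Subtract the second batch: 16−11=5 conversions and 25−16=9 bounces.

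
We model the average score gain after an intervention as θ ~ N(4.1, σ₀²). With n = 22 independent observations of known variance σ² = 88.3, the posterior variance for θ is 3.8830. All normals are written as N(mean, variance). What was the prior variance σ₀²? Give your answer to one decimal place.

σ₀² = 119.3

For the Normal–Normal model with known σ², precisions add: τ_n = τ₀ + n/σ².
So 1/σ₀² = 1/3.8830 − 22/88.3 = 0.257533 − 0.249151 = 0.008382.
Hence σ₀² = 1/0.008382 ≈ 119.3.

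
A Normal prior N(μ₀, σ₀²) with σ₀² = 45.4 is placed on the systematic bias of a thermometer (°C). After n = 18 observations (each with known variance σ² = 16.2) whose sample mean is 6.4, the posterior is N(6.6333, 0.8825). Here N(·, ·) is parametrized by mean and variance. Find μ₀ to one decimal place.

With known observation variance, the Normal–Normal posterior has precision τ_n = τ₀ + n/σ² and mean μ_n = (τ₀μ₀ + (n/σ²)x̄)/τ_n.
Here τ₀ = 1/45.4 = 0.022026 and τ_data = 18/16.2 = 1.111111, so τ_n = 1.133137.
Rearranging for μ₀: μ₀ = (μ_n·τ_n − τ_data·x̄)/τ₀ = (6.6333·1.133137 − 1.111111·6.4) / 0.022026 = 0.405327/0.022026 ≈ 18.4.

μ₀ = 18.4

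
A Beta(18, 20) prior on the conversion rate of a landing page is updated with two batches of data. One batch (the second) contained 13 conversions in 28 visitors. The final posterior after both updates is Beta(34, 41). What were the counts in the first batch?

3 conversions and 6 bounces

Because Beta–binomial updating is additive in the counts, the combined data contributed (α_post−α_prior, β_post−β_prior) successes and failures.
Total across both batches: 34−18=16 conversions, 41−20=21 bounces.
Subtract the second batch: 16−13=3 conversions and 21−15=6 bounces.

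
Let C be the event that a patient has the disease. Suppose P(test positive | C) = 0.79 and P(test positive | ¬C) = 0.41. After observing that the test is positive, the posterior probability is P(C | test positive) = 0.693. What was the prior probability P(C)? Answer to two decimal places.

In odds form, posterior odds = prior odds × likelihood ratio, so prior odds = posterior odds ÷ LR.
Posterior odds = 0.693/(1−0.693) = 2.2573. LR = 0.79/0.41 = 1.9268.
Prior odds = 2.2573/1.9268 = 1.1715, so P(C) = 1.1715/(1+1.1715) ≈ 0.54.

P(C) = 0.54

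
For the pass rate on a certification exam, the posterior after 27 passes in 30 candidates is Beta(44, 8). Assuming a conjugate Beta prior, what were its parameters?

A Beta(a, b) prior with s successes and f failures in binomial data gives a Beta(a+s, b+f) posterior.
Subtract the data counts: 44−27=17, 8−3=5.

Beta(17, 5)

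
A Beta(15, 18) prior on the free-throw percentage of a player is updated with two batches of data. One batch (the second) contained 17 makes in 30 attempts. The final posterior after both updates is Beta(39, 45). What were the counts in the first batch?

7 makes and 14 misses

Because Beta–binomial updating is additive in the counts, the combined data contributed (α_post−α_prior, β_post−β_prior) successes and failures.
Total across both batches: 39−15=24 makes, 45−18=27 misses.
Subtract the second batch: 24−17=7 makes and 27−13=14 misses.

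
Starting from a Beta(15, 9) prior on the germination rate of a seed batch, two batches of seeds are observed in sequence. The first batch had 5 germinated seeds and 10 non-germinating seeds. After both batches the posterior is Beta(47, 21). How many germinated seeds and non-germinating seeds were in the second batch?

27 germinated seeds and 2 non-germinating seeds

Because Beta–binomial updating is additive in the counts, the combined data contributed (α_post−α_prior, β_post−β_prior) successes and failures.
Total across both batches: 47−15=32 germinated seeds, 21−9=12 non-germinating seeds.
Subtract the first batch: 32−5=27 germinated seeds and 12−10=2 non-germinating seeds.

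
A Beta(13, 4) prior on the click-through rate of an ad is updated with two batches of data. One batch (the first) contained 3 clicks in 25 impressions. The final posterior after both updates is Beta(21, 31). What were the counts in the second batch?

Because Beta–binomial updating is additive in the counts, the combined data contributed (α_post−α_prior, β_post−β_prior) successes and failures.
Total across both batches: 21−13=8 clicks, 31−4=27 non-clicks.
Subtract the first batch: 8−3=5 clicks and 27−22=5 non-clicks.

5 clicks and 5 non-clicks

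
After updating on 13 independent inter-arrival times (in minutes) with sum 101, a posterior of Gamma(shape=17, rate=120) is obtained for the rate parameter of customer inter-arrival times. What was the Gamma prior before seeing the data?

Gamma(shape=4, rate=19)

Gamma–exponential conjugacy: posterior shape = α + n, posterior rate = β + Σtᵢ.
So α = 17 − 13 = 4 and β = 120 − 101 = 19.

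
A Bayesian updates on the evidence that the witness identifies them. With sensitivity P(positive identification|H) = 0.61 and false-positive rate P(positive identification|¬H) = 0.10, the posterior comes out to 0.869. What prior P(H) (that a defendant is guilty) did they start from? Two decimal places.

Bayes' rule in odds form gives O(H|E) = O(H)·[P(E|H)/P(E|¬H)], hence O(H) = O(H|E)/LR.
Posterior odds = 0.869/(1−0.869) = 6.6336. LR = 0.61/0.10 = 6.1000.
Prior odds = 6.6336/6.1000 = 1.0875, so P(H) = 1.0875/(1+1.0875) ≈ 0.52.

P(H) = 0.52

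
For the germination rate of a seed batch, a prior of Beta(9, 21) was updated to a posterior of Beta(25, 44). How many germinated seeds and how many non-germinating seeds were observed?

A Beta(a, b) prior with s successes and f failures in binomial data gives a Beta(a+s, b+f) posterior.
Match parameters: s=25−9=16, f=44−21=23.

16 germinated seeds and 23 non-germinating seeds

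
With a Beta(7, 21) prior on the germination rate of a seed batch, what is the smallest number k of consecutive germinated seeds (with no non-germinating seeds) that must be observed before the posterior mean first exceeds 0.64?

k = 31

After k germinated seeds and 0 non-germinating seeds the posterior is Beta(7+k, 21), with mean (7+k)/(7+21+k).
Set (7+k)/(28+k) > 0.64 and solve: k > (0.64·28 − 7)/(1 − 0.64) = 30.333.
The smallest integer exceeding 30.333 is 31, and checking k=31: (38)/(59) = 0.6441 > 0.64.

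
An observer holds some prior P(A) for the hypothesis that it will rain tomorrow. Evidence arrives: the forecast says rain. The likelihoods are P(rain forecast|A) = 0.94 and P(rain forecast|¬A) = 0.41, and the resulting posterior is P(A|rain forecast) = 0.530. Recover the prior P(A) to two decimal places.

P(A) = 0.33

Bayes' rule in odds form gives O(A|E) = O(A)·[P(E|A)/P(E|¬A)], hence O(A) = O(A|E)/LR.
Posterior odds = 0.530/(1−0.530) = 1.1277. LR = 0.94/0.41 = 2.2927.
Prior odds = 1.1277/2.2927 = 0.4919, so P(A) = 0.4919/(1+0.4919) ≈ 0.33.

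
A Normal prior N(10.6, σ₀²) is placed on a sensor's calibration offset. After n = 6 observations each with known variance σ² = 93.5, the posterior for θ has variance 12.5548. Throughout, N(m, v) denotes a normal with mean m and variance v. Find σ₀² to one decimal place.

σ₀² = 64.6

For the Normal–Normal model with known σ², precisions add: τ_n = τ₀ + n/σ².
So 1/σ₀² = 1/12.5548 − 6/93.5 = 0.079651 − 0.064171 = 0.015480.
Hence σ₀² = 1/0.015480 ≈ 64.6.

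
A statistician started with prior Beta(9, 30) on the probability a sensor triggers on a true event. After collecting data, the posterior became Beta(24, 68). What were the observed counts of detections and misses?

Under Beta–binomial conjugacy the posterior parameters are (a+s, b+f).
So s = 24 − 9 = 15 and f = 68 − 30 = 38.

15 detections and 38 misses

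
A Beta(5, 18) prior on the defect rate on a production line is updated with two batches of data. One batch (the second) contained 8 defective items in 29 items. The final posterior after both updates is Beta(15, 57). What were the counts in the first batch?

2 defective items and 18 good items

Sequential conjugate updates are equivalent to a single update on the pooled data, so total successes = posterior α − prior α and total failures = posterior β − prior β.
Total across both batches: 15−5=10 defective items, 57−18=39 good items.
Subtract the second batch: 10−8=2 defective items and 39−21=18 good items.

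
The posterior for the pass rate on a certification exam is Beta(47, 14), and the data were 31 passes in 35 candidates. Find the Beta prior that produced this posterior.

Beta(16, 10)

A Beta(α, β) prior with s successes and f failures in binomial data gives a Beta(α+s, β+f) posterior.
So α = 47 − 31 = 16 and β = 14 − 4 = 10.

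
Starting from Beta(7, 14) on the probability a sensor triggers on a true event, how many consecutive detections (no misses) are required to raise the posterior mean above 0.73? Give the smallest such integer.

After k detections and 0 misses the posterior is Beta(7+k, 14), with mean (7+k)/(7+14+k).
Set (7+k)/(21+k) > 0.73 and solve: k > (0.73·21 − 7)/(1 − 0.73) = 30.852.
The smallest integer exceeding 30.852 is 31, and checking k=31: (38)/(52) = 0.7308 > 0.73.

k = 31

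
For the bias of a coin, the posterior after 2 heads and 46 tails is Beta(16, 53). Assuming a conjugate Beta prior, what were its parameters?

Beta(14, 7)

Beta is conjugate to the binomial likelihood: posterior = Beta(a+s, b+f).
So a = 16 − 2 = 14 and b = 53 − 46 = 7.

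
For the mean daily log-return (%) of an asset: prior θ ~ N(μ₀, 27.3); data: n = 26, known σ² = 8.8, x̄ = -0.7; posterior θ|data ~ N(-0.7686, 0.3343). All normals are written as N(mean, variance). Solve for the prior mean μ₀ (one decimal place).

μ₀ = -6.3

The posterior mean is a precision-weighted average: μ_n = (τ₀μ₀ + τ_data·x̄)/(τ₀+τ_data), with τ₀=1/σ₀² and τ_data=n/σ².
Here τ₀ = 1/27.3 = 0.036630 and τ_data = 26/8.8 = 2.954545, so τ_n = 2.991175.
Rearranging for μ₀: μ₀ = (μ_n·τ_n − τ_data·x̄)/τ₀ = (-0.7686·2.991175 − 2.954545·-0.7) / 0.036630 = -0.230836/0.036630 ≈ -6.3.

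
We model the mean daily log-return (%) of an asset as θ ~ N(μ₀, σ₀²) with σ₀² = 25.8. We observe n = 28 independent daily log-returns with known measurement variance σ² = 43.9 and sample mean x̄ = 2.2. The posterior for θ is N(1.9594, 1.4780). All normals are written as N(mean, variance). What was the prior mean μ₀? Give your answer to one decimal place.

μ₀ = -2.0

The posterior mean is a precision-weighted average: μ_n = (τ₀μ₀ + τ_data·x̄)/(τ₀+τ_data), with τ₀=1/σ₀² and τ_data=n/σ².
Here τ₀ = 1/25.8 = 0.038760 and τ_data = 28/43.9 = 0.637813, so τ_n = 0.676573.
Rearranging for μ₀: μ₀ = (μ_n·τ_n − τ_data·x̄)/τ₀ = (1.9594·0.676573 − 0.637813·2.2) / 0.038760 = -0.077511/0.038760 ≈ -2.0.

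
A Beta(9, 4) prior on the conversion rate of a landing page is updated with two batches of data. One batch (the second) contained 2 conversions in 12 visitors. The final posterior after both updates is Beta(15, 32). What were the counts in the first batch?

4 conversions and 18 bounces

Because Beta–binomial updating is additive in the counts, the combined data contributed (α_post−α_prior, β_post−β_prior) successes and failures.
Total across both batches: 15−9=6 conversions, 32−4=28 bounces.
Subtract the second batch: 6−2=4 conversions and 28−10=18 bounces.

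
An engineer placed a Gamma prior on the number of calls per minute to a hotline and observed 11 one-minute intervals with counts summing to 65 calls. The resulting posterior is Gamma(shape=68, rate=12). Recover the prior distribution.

Gamma–Poisson conjugacy: posterior shape = α + Σxᵢ, posterior rate = β + n.
So α = 68 − 65 = 3 and β = 12 − 11 = 1.

Gamma(shape=3, rate=1)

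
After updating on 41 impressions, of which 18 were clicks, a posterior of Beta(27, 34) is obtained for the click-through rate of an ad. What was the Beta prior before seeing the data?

Beta is conjugate to the binomial likelihood: posterior = Beta(a+s, b+f).
So a = 27 − 18 = 9 and b = 34 − 23 = 11.

Beta(9, 11)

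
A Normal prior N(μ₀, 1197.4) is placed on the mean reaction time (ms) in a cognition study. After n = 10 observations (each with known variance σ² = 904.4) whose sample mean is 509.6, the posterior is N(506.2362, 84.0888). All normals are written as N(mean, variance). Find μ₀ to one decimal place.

μ₀ = 461.7

With known observation variance, the Normal–Normal posterior has precision τ_n = τ₀ + n/σ² and mean μ_n = (τ₀μ₀ + (n/σ²)x̄)/τ_n.
Here τ₀ = 1/1197.4 = 0.000835 and τ_data = 10/904.4 = 0.011057, so τ_n = 0.011892.
Rearranging for μ₀: μ₀ = (μ_n·τ_n − τ_data·x̄)/τ₀ = (506.2362·0.011892 − 0.011057·509.6) / 0.000835 = 0.385514/0.000835 ≈ 461.7.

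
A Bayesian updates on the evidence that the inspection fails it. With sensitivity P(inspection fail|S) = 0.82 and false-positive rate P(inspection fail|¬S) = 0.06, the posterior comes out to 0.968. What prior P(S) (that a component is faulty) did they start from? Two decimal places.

In odds form, posterior odds = prior odds × likelihood ratio, so prior odds = posterior odds ÷ LR.
Posterior odds = 0.968/(1−0.968) = 30.2500. LR = 0.82/0.06 = 13.6667.
Prior odds = 30.2500/13.6667 = 2.2134, so P(S) = 2.2134/(1+2.2134) ≈ 0.69.

P(S) = 0.69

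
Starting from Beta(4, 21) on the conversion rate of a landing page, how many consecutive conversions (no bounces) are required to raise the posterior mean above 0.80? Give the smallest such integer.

After k conversions and 0 bounces the posterior is Beta(4+k, 21), with mean (4+k)/(4+21+k).
Set (4+k)/(25+k) > 0.80 and solve: k > (0.80·25 − 4)/(1 − 0.80) = 80.000.
The smallest integer exceeding 80.000 is 81.

k = 81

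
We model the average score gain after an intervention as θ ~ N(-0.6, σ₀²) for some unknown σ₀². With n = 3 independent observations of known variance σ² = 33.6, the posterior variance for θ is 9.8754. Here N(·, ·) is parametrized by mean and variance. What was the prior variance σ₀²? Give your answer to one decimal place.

σ₀² = 83.5

For the Normal–Normal model with known σ², precisions add: τ_n = τ₀ + n/σ².
So 1/σ₀² = 1/9.8754 − 3/33.6 = 0.101262 − 0.089286 = 0.011976.
Hence σ₀² = 1/0.011976 ≈ 83.5.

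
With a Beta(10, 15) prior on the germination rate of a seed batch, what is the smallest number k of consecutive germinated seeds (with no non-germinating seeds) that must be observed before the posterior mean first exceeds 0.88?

k = 101

After k germinated seeds and 0 non-germinating seeds the posterior is Beta(10+k, 15), with mean (10+k)/(10+15+k).
Set (10+k)/(25+k) > 0.88 and solve: k > (0.88·25 − 10)/(1 − 0.88) = 100.000.
The smallest integer exceeding 100.000 is 101.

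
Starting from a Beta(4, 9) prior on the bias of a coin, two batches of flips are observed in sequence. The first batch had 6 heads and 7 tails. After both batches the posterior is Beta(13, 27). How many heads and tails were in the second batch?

3 heads and 11 tails

Sequential conjugate updates are equivalent to a single update on the pooled data, so total successes = posterior α − prior α and total failures = posterior β − prior β.
Total across both batches: 13−4=9 heads, 27−9=18 tails.
Subtract the first batch: 9−6=3 heads and 18−7=11 tails.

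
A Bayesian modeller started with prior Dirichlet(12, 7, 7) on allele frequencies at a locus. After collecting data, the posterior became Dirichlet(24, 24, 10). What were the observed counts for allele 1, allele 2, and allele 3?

counts (12, 17, 3)

For a Dirichlet(α) prior with multinomial counts c, the posterior is Dirichlet(α + c) componentwise.
Counts are posterior − prior componentwise: 24−12=12, 24−7=17, 10−7=3.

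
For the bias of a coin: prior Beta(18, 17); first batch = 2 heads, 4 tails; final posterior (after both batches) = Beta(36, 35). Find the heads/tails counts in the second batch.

16 heads and 14 tails

Sequential conjugate updates are equivalent to a single update on the pooled data, so total successes = posterior α − prior α and total failures = posterior β − prior β.
Total across both batches: 36−18=18 heads, 35−17=18 tails.
Subtract the first batch: 18−2=16 heads and 18−4=14 tails.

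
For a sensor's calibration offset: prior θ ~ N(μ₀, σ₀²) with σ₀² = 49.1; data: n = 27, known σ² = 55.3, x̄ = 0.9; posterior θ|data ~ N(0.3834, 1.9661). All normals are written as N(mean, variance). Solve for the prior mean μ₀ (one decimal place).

μ₀ = -12.0

The posterior mean is a precision-weighted average: μ_n = (τ₀μ₀ + τ_data·x̄)/(τ₀+τ_data), with τ₀=1/σ₀² and τ_data=n/σ².
Here τ₀ = 1/49.1 = 0.020367 and τ_data = 27/55.3 = 0.488246, so τ_n = 0.508613.
Rearranging for μ₀: μ₀ = (μ_n·τ_n − τ_data·x̄)/τ₀ = (0.3834·0.508613 − 0.488246·0.9) / 0.020367 = -0.244419/0.020367 ≈ -12.0.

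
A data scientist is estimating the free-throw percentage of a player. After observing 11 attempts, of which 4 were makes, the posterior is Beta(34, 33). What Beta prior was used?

Under Beta–binomial conjugacy the posterior parameters are (a+s, b+f).
So a = 34 − 4 = 30 and b = 33 − 7 = 26.

Beta(30, 26)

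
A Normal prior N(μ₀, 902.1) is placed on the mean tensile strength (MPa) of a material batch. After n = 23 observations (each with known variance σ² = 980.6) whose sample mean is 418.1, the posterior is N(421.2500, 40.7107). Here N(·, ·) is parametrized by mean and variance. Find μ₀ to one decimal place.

μ₀ = 487.9

With known observation variance, the Normal–Normal posterior has precision τ_n = τ₀ + n/σ² and mean μ_n = (τ₀μ₀ + (n/σ²)x̄)/τ_n.
Here τ₀ = 1/902.1 = 0.001109 and τ_data = 23/980.6 = 0.023455, so τ_n = 0.024564.
Rearranging for μ₀: μ₀ = (μ_n·τ_n − τ_data·x̄)/τ₀ = (421.2500·0.024564 − 0.023455·418.1) / 0.001109 = 0.541049/0.001109 ≈ 487.9.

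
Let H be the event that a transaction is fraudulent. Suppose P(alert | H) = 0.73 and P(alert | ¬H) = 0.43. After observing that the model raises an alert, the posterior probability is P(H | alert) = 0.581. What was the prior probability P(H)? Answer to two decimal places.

P(H) = 0.45

In odds form, posterior odds = prior odds × likelihood ratio, so prior odds = posterior odds ÷ LR.
Posterior odds = 0.581/(1−0.581) = 1.3866. LR = 0.73/0.43 = 1.6977.
Prior odds = 1.3866/1.6977 = 0.8168, so P(H) = 0.8168/(1+0.8168) ≈ 0.45.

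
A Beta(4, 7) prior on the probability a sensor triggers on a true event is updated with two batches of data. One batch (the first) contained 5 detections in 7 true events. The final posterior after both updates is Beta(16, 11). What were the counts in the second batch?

Because Beta–binomial updating is additive in the counts, the combined data contributed (α_post−α_prior, β_post−β_prior) successes and failures.
Total across both batches: 16−4=12 detections, 11−7=4 misses.
Subtract the first batch: 12−5=7 detections and 4−2=2 misses.

7 detections and 2 misses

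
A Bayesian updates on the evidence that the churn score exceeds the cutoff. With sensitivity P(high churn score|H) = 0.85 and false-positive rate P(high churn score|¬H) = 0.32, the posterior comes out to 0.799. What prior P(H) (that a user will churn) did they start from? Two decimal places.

In odds form, posterior odds = prior odds × likelihood ratio, so prior odds = posterior odds ÷ LR.
Posterior odds = 0.799/(1−0.799) = 3.9751. LR = 0.85/0.32 = 2.6562.
Prior odds = 3.9751/2.6562 = 1.4965, so P(H) = 1.4965/(1+1.4965) ≈ 0.60.

P(H) = 0.60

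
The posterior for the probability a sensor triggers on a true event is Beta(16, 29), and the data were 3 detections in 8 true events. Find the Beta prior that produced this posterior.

A Beta(α, β) prior with s successes and f failures in binomial data gives a Beta(α+s, β+f) posterior.
So α = 16 − 3 = 13 and β = 29 − 5 = 24.

Beta(13, 24)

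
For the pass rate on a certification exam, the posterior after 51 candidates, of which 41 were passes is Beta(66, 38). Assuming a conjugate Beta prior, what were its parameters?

A Beta(α, β) prior with s successes and f failures in binomial data gives a Beta(α+s, β+f) posterior.
Subtract the data counts: 66−41=25, 38−10=28.

Beta(25, 28)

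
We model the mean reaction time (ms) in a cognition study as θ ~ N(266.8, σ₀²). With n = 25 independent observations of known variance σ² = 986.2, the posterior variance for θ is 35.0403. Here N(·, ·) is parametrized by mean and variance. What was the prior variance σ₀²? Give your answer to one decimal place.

For the Normal–Normal model with known σ², precisions add: τ_n = τ₀ + n/σ².
So 1/σ₀² = 1/35.0403 − 25/986.2 = 0.028539 − 0.025350 = 0.003189.
Hence σ₀² = 1/0.003189 ≈ 313.6.

σ₀² = 313.6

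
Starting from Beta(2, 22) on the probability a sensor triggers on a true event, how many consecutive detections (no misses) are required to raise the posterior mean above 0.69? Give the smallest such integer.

k = 47

After k detections and 0 misses the posterior is Beta(2+k, 22), with mean (2+k)/(2+22+k).
Set (2+k)/(24+k) > 0.69 and solve: k > (0.69·24 − 2)/(1 − 0.69) = 46.968.
The smallest integer exceeding 46.968 is 47.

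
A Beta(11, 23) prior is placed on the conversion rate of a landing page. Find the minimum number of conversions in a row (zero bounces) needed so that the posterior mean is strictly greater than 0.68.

After k conversions and 0 bounces the posterior is Beta(11+k, 23), with mean (11+k)/(11+23+k).
Set (11+k)/(34+k) > 0.68 and solve: k > (0.68·34 − 11)/(1 − 0.68) = 37.875.
The smallest integer exceeding 37.875 is 38.

k = 38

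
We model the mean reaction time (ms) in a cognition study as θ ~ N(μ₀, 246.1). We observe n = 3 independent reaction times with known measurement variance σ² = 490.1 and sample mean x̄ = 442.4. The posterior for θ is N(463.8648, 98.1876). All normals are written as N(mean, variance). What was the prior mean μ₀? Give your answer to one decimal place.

μ₀ = 496.2

The posterior mean is a precision-weighted average: μ_n = (τ₀μ₀ + τ_data·x̄)/(τ₀+τ_data), with τ₀=1/σ₀² and τ_data=n/σ².
Here τ₀ = 1/246.1 = 0.004063 and τ_data = 3/490.1 = 0.006121, so τ_n = 0.010184.
Rearranging for μ₀: μ₀ = (μ_n·τ_n − τ_data·x̄)/τ₀ = (463.8648·0.010184 − 0.006121·442.4) / 0.004063 = 2.016069/0.004063 ≈ 496.2.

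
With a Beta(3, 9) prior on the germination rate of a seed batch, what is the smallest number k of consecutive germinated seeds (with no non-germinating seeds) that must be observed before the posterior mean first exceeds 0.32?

After k germinated seeds and 0 non-germinating seeds the posterior is Beta(3+k, 9), with mean (3+k)/(3+9+k).
Set (3+k)/(12+k) > 0.32 and solve: k > (0.32·12 − 3)/(1 − 0.32) = 1.235.
The smallest integer exceeding 1.235 is 2.

k = 2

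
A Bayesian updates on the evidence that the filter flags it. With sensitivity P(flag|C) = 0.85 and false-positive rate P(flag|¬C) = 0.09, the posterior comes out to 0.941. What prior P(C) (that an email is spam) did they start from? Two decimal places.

P(C) = 0.63

Bayes' rule in odds form gives O(C|E) = O(C)·[P(E|C)/P(E|¬C)], hence O(C) = O(C|E)/LR.
Posterior odds = 0.941/(1−0.941) = 15.9492. LR = 0.85/0.09 = 9.4444.
Prior odds = 15.9492/9.4444 = 1.6887, so P(C) = 1.6887/(1+1.6887) ≈ 0.63.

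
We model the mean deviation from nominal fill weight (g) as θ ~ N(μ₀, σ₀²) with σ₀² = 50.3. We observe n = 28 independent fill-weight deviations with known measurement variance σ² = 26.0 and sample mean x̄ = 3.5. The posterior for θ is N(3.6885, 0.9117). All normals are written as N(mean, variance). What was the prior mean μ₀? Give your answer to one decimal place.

μ₀ = 13.9

With known observation variance, the Normal–Normal posterior has precision τ_n = τ₀ + n/σ² and mean μ_n = (τ₀μ₀ + (n/σ²)x̄)/τ_n.
Here τ₀ = 1/50.3 = 0.019881 and τ_data = 28/26.0 = 1.076923, so τ_n = 1.096804.
Rearranging for μ₀: μ₀ = (μ_n·τ_n − τ_data·x̄)/τ₀ = (3.6885·1.096804 − 1.076923·3.5) / 0.019881 = 0.276331/0.019881 ≈ 13.9.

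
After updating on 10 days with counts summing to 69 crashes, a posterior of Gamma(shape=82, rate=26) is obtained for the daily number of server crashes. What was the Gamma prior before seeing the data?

Gamma–Poisson conjugacy: posterior shape = α + Σxᵢ, posterior rate = β + n.
So α = 82 − 69 = 13 and β = 26 − 10 = 16.

Gamma(shape=13, rate=16)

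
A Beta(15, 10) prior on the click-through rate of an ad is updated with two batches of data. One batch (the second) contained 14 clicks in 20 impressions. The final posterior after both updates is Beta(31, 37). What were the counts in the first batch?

2 clicks and 21 non-clicks

Sequential conjugate updates are equivalent to a single update on the pooled data, so total successes = posterior α − prior α and total failures = posterior β − prior β.
Total across both batches: 31−15=16 clicks, 37−10=27 non-clicks.
Subtract the second batch: 16−14=2 clicks and 27−6=21 non-clicks.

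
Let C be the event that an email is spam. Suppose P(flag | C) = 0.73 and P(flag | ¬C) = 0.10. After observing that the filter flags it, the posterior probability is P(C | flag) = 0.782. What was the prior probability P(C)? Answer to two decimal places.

In odds form, posterior odds = prior odds × likelihood ratio, so prior odds = posterior odds ÷ LR.
Posterior odds = 0.782/(1−0.782) = 3.5872. LR = 0.73/0.10 = 7.3000.
Prior odds = 3.5872/7.3000 = 0.4914, so P(C) = 0.4914/(1+0.4914) ≈ 0.33.

P(C) = 0.33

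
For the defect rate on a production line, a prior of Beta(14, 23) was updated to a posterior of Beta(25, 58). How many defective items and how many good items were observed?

11 defective items and 35 good items

A Beta(α, β) prior with s successes and f failures in binomial data gives a Beta(α+s, β+f) posterior.
So s = 25 − 14 = 11 and f = 58 − 23 = 35.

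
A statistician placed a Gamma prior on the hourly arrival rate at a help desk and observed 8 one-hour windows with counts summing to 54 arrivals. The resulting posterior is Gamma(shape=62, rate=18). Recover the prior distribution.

Gamma–Poisson conjugacy: posterior shape = α + Σxᵢ, posterior rate = β + n.
So α = 62 − 54 = 8 and β = 18 − 8 = 10.

Gamma(shape=8, rate=10)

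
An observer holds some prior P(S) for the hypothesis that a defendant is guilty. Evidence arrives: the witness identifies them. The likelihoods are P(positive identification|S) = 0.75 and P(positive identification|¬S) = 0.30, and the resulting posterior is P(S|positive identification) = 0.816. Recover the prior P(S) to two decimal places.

In odds form, posterior odds = prior odds × likelihood ratio, so prior odds = posterior odds ÷ LR.
Posterior odds = 0.816/(1−0.816) = 4.4348. LR = 0.75/0.30 = 2.5000.
Prior odds = 4.4348/2.5000 = 1.7739, so P(S) = 1.7739/(1+1.7739) ≈ 0.64.

P(S) = 0.64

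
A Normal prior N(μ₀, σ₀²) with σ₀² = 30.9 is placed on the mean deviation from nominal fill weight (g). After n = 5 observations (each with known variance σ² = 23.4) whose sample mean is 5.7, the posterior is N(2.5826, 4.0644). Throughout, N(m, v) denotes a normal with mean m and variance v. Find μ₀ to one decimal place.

With known observation variance, the Normal–Normal posterior has precision τ_n = τ₀ + n/σ² and mean μ_n = (τ₀μ₀ + (n/σ²)x̄)/τ_n.
Here τ₀ = 1/30.9 = 0.032362 and τ_data = 5/23.4 = 0.213675, so τ_n = 0.246037.
Rearranging for μ₀: μ₀ = (μ_n·τ_n − τ_data·x̄)/τ₀ = (2.5826·0.246037 − 0.213675·5.7) / 0.032362 = -0.582532/0.032362 ≈ -18.0.

μ₀ = -18.0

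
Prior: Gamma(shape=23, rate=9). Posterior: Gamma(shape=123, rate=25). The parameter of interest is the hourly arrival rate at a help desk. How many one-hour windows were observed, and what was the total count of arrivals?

Gamma–Poisson conjugacy: posterior shape = α + Σxᵢ, posterior rate = β + n.
Matching: Σxᵢ = 123 − 23 = 100 and n = 25 − 9 = 16.

n = 16 one-hour windows with total 100 arrivals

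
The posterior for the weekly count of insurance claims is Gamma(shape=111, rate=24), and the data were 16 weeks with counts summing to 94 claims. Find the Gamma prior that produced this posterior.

Gamma(shape=17, rate=8)

A Gamma(α, β) prior (rate parametrization) on a Poisson rate with n observations summing to S gives posterior Gamma(α+S, β+n).
So α = 111 − 94 = 17 and β = 24 − 16 = 8.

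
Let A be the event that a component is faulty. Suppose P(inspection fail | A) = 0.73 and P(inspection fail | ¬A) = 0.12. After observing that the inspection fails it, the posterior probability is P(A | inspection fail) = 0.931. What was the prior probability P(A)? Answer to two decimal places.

P(A) = 0.69

Bayes' rule in odds form gives O(A|E) = O(A)·[P(E|A)/P(E|¬A)], hence O(A) = O(A|E)/LR.
Posterior odds = 0.931/(1−0.931) = 13.4928. LR = 0.73/0.12 = 6.0833.
Prior odds = 13.4928/6.0833 = 2.2180, so P(A) = 2.2180/(1+2.2180) ≈ 0.69.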